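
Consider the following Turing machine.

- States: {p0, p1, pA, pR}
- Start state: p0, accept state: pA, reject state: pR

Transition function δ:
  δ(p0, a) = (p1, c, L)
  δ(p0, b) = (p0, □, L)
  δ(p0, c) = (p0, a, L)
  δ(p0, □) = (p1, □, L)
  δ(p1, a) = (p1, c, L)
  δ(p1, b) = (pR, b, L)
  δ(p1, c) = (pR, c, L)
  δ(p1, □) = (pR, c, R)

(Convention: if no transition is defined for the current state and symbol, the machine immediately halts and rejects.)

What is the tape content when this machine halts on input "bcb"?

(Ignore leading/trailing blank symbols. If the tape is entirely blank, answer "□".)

Execution trace:
Initial: [p0]bcb
Step 1: δ(p0, b) = (p0, □, L) → [p0]□□cb
Step 2: δ(p0, □) = (p1, □, L) → [p1]□□□cb
Step 3: δ(p1, □) = (pR, c, R) → c[pR]□□cb

The machine reaches the reject state pR and halts.

Final tape (ignoring leading/trailing blanks): c□□cb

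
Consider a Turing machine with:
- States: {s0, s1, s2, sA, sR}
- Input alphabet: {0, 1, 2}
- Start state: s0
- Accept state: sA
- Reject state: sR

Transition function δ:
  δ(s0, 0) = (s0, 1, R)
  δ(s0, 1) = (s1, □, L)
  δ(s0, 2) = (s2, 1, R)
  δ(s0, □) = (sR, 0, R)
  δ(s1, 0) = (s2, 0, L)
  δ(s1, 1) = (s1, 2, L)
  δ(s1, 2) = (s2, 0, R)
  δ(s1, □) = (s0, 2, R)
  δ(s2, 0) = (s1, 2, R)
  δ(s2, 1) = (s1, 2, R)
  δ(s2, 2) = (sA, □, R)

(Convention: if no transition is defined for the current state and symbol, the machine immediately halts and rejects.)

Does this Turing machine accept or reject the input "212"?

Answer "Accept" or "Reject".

Execution trace:
Initial: [s0]212
Step 1: δ(s0, 2) = (s2, 1, R) → 1[s2]12
Step 2: δ(s2, 1) = (s1, 2, R) → 12[s1]2
Step 3: δ(s1, 2) = (s2, 0, R) → 120[s2]□

No transition is defined for δ(s2, □). By convention the machine halts and rejects.

Answer: Reject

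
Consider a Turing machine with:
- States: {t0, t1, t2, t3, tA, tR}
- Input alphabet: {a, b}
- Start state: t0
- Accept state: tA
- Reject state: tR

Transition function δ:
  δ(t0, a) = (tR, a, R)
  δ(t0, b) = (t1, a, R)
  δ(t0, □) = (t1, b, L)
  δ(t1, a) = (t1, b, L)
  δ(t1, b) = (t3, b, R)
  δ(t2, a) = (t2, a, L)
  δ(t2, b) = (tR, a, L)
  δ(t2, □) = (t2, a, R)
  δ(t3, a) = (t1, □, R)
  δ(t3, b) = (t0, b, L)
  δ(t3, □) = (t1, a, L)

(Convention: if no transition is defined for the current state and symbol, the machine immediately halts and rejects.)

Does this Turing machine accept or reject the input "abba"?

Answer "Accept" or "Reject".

Execution trace:
Initial: [t0]abba
Step 1: δ(t0, a) = (tR, a, R) → a[tR]bba

The machine reaches the reject state tR and halts.

Answer: Reject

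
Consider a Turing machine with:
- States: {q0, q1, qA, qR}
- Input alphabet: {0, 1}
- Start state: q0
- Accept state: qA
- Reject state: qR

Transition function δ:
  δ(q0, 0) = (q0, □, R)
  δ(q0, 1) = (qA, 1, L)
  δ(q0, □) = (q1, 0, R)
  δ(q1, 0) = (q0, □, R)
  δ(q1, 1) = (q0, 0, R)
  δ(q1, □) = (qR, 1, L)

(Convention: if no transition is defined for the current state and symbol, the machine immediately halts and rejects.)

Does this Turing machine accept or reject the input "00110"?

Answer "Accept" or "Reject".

Execution trace:
Initial: [q0]00110
Step 1: δ(q0, 0) = (q0, □, R) → □[q0]0110
Step 2: δ(q0, 0) = (q0, □, R) → □□[q0]110
Step 3: δ(q0, 1) = (qA, 1, L) → □[qA]□110

The machine reaches the accept state qA and halts.

Answer: Accept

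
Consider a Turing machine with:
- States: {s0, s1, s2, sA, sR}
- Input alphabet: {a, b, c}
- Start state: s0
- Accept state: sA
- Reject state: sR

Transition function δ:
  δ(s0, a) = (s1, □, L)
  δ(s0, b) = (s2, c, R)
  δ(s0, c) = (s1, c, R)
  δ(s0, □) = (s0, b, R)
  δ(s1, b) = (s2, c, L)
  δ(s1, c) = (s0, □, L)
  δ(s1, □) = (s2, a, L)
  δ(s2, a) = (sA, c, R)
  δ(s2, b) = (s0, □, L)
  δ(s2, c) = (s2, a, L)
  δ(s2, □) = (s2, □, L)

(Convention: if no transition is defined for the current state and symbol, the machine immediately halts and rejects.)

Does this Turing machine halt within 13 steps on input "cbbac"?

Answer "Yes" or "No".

Execution trace:
Initial: [s0]cbbac
Step 1: δ(s0, c) = (s1, c, R) → c[s1]bbac
Step 2: δ(s1, b) = (s2, c, L) → [s2]ccbac
Step 3: δ(s2, c) = (s2, a, L) → [s2]□acbac
Step 4: δ(s2, □) = (s2, □, L) → [s2]□□acbac
Step 5: δ(s2, □) = (s2, □, L) → [s2]□□□acbac
Step 6: δ(s2, □) = (s2, □, L) → [s2]□□□□acbac
Step 7: δ(s2, □) = (s2, □, L) → [s2]□□□□□acbac
Step 8: δ(s2, □) = (s2, □, L) → [s2]□□□□□□acbac
Step 9: δ(s2, □) = (s2, □, L) → [s2]□□□□□□□acbac
Step 10: δ(s2, □) = (s2, □, L) → [s2]□□□□□□□□acbac
Step 11: δ(s2, □) = (s2, □, L) → [s2]□□□□□□□□□acbac
Step 12: δ(s2, □) = (s2, □, L) → [s2]□□□□□□□□□□acbac
Step 13: δ(s2, □) = (s2, □, L) → [s2]□□□□□□□□□□□acbac

The machine has not reached a halting state after 13 steps.
The machine did not halt within the 13-step bound.

Answer: No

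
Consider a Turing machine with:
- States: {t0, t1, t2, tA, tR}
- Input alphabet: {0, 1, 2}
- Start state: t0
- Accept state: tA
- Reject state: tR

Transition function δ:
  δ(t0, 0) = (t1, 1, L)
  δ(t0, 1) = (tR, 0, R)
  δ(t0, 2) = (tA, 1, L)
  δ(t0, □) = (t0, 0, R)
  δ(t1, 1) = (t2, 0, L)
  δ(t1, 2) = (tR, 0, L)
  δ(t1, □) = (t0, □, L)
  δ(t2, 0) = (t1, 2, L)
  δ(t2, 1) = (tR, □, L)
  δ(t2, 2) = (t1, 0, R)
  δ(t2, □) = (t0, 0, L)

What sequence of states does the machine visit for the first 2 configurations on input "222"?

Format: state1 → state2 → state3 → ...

Execution trace:
Initial: [t0]222
Step 1: δ(t0, 2) = (tA, 1, L) → [tA]□122

The machine reaches the accept state tA and halts.

State sequence: t0 → tA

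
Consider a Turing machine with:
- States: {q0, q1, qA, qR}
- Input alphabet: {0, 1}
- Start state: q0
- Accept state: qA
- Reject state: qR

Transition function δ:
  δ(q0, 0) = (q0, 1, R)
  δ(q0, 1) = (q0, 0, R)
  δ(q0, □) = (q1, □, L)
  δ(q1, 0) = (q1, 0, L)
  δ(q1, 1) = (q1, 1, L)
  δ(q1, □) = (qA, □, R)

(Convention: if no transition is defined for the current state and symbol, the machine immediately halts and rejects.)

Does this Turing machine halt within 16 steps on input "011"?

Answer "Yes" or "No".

Execution trace:
Initial: [q0]011
Step 1: δ(q0, 0) = (q0, 1, R) → 1[q0]11
Step 2: δ(q0, 1) = (q0, 0, R) → 10[q0]1
Step 3: δ(q0, 1) = (q0, 0, R) → 100[q0]□
Step 4: δ(q0, □) = (q1, □, L) → 10[q1]0□
Step 5: δ(q1, 0) = (q1, 0, L) → 1[q1]00□
Step 6: δ(q1, 0) = (q1, 0, L) → [q1]100□
Step 7: δ(q1, 1) = (q1, 1, L) → [q1]□100□
Step 8: δ(q1, □) = (qA, □, R) → □[qA]100□

The machine reaches the accept state qA and halts.
The machine halted after 8 steps (within the 16-step bound).

Answer: Yes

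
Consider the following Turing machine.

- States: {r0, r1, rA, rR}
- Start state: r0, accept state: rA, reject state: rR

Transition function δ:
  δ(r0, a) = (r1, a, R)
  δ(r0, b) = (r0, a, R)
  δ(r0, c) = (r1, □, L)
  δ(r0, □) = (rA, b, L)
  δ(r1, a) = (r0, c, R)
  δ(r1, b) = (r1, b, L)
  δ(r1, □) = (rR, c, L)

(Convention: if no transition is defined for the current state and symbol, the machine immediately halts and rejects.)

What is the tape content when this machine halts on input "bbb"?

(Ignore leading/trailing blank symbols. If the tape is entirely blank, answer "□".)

Execution trace:
Initial: [r0]bbb
Step 1: δ(r0, b) = (r0, a, R) → a[r0]bb
Step 2: δ(r0, b) = (r0, a, R) → aa[r0]b
Step 3: δ(r0, b) = (r0, a, R) → aaa[r0]□
Step 4: δ(r0, □) = (rA, b, L) → aa[rA]ab

The machine reaches the accept state rA and halts.

Final tape (ignoring leading/trailing blanks): aaab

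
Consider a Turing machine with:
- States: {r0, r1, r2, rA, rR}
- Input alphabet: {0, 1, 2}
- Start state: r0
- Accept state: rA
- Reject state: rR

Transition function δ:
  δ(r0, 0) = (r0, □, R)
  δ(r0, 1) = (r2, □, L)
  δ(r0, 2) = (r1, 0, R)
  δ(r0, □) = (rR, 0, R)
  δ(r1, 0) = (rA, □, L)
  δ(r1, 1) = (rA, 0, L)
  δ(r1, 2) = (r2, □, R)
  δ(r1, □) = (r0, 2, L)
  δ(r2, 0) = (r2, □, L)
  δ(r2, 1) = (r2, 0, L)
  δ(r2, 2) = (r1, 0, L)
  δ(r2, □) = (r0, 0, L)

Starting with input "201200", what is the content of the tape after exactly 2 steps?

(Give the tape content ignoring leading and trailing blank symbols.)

Execution trace:
Initial: [r0]201200
Step 1: δ(r0, 2) = (r1, 0, R) → 0[r1]01200
Step 2: δ(r1, 0) = (rA, □, L) → [rA]0□1200

The machine reaches the accept state rA and halts.

After 2 steps, the tape (ignoring leading/trailing blanks) is: 0□1200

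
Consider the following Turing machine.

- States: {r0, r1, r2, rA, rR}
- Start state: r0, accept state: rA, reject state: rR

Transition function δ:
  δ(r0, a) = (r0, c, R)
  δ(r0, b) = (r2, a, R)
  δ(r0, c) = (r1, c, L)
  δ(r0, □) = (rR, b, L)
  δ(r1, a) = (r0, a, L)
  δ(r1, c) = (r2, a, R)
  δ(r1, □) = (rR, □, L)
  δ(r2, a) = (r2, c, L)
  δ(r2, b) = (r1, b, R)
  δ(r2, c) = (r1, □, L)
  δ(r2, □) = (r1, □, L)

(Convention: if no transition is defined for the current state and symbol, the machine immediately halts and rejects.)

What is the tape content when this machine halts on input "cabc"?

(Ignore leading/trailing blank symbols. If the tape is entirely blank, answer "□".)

Execution trace:
Initial: [r0]cabc
Step 1: δ(r0, c) = (r1, c, L) → [r1]□cabc
Step 2: δ(r1, □) = (rR, □, L) → [rR]□□cabc

The machine reaches the reject state rR and halts.

Final tape (ignoring leading/trailing blanks): cabc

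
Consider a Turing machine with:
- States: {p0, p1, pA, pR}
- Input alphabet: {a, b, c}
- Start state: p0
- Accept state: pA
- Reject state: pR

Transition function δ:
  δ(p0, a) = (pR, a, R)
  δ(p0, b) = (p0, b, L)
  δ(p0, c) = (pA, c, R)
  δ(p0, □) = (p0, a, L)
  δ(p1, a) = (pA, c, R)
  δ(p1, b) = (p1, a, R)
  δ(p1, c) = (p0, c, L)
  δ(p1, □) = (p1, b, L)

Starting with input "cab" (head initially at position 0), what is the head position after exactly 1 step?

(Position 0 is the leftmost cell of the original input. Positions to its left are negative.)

Execution trace (head position shown):
Step 0: [p0]cab  (head at position 0)
Step 1: move right → c[pA]ab  (head at position 1)

After 1 step, the head is at position 1.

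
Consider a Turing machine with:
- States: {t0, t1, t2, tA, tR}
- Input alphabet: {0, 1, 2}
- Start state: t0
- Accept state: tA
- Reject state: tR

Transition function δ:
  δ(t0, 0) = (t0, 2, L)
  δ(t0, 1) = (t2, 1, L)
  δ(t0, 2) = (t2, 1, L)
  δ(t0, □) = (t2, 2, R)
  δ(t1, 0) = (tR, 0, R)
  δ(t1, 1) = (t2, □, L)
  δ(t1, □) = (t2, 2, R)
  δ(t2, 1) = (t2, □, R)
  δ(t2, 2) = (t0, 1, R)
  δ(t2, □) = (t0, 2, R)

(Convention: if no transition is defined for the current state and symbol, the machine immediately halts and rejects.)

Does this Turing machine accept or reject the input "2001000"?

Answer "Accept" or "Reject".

Execution trace:
Initial: [t0]2001000
Step 1: δ(t0, 2) = (t2, 1, L) → [t2]□1001000
Step 2: δ(t2, □) = (t0, 2, R) → 2[t0]1001000
Step 3: δ(t0, 1) = (t2, 1, L) → [t2]21001000
Step 4: δ(t2, 2) = (t0, 1, R) → 1[t0]1001000
Step 5: δ(t0, 1) = (t2, 1, L) → [t2]11001000
Step 6: δ(t2, 1) = (t2, □, R) → □[t2]1001000
Step 7: δ(t2, 1) = (t2, □, R) → □□[t2]001000

No transition is defined for δ(t2, 0). By convention the machine halts and rejects.

Answer: Reject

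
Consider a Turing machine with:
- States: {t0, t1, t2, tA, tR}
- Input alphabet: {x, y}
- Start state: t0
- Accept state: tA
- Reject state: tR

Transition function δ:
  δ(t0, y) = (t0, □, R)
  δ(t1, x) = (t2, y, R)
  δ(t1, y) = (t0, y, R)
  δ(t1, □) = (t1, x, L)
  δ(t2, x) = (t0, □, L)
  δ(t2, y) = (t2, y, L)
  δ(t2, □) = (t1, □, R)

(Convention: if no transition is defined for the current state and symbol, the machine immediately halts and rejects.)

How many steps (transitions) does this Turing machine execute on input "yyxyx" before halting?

Execution trace:
Initial: [t0]yyxyx
Step 1: δ(t0, y) = (t0, □, R) → □[t0]yxyx
Step 2: δ(t0, y) = (t0, □, R) → □□[t0]xyx

No transition is defined for δ(t0, x). By convention the machine halts and rejects.

The machine executed 2 steps before halting.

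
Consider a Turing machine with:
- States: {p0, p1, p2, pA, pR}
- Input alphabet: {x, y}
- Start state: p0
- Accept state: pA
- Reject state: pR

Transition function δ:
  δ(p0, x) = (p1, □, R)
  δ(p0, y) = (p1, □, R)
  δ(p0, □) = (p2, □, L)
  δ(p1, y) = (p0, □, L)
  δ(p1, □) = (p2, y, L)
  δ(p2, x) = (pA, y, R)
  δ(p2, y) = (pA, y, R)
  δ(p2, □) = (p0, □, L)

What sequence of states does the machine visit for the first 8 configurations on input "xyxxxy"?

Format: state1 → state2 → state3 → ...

Execution trace:
Initial: [p0]xyxxxy
Step 1: δ(p0, x) = (p1, □, R) → □[p1]yxxxy
Step 2: δ(p1, y) = (p0, □, L) → [p0]□□xxxy
Step 3: δ(p0, □) = (p2, □, L) → [p2]□□□xxxy
Step 4: δ(p2, □) = (p0, □, L) → [p0]□□□□xxxy
Step 5: δ(p0, □) = (p2, □, L) → [p2]□□□□□xxxy
Step 6: δ(p2, □) = (p0, □, L) → [p0]□□□□□□xxxy
Step 7: δ(p0, □) = (p2, □, L) → [p2]□□□□□□□xxxy

State sequence: p0 → p1 → p0 → p2 → p0 → p2 → p0 → p2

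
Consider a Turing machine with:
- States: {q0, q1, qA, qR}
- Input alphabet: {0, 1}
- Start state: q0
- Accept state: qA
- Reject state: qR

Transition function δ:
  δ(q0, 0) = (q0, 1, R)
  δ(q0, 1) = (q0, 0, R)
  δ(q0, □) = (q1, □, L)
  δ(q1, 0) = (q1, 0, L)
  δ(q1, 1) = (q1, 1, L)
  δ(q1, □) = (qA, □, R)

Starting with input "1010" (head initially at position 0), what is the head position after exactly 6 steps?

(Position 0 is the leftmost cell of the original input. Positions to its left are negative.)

Execution trace (head position shown):
Step 0: [q0]1010  (head at position 0)
Step 1: move right → 0[q0]010  (head at position 1)
Step 2: move right → 01[q0]10  (head at position 2)
Step 3: move right → 010[q0]0  (head at position 3)
Step 4: move right → 0101[q0]□  (head at position 4)
Step 5: move left → 010[q1]1□  (head at position 3)
Step 6: move left → 01[q1]01□  (head at position 2)

After 6 steps, the head is at position 2.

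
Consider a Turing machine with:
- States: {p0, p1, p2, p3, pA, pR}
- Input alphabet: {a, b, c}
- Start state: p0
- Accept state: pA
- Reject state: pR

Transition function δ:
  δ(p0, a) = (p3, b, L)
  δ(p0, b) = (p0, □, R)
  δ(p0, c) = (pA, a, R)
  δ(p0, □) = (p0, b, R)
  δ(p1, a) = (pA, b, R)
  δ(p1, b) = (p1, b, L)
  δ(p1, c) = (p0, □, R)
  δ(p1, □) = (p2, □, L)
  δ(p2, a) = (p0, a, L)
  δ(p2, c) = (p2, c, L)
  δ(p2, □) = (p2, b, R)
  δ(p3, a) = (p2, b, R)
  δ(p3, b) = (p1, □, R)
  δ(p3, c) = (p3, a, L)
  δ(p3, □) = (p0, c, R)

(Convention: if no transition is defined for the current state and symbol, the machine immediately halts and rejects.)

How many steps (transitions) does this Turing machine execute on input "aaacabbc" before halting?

Execution trace:
Initial: [p0]aaacabbc
Step 1: δ(p0, a) = (p3, b, L) → [p3]□baacabbc
Step 2: δ(p3, □) = (p0, c, R) → c[p0]baacabbc
Step 3: δ(p0, b) = (p0, □, R) → c□[p0]aacabbc
Step 4: δ(p0, a) = (p3, b, L) → c[p3]□bacabbc
Step 5: δ(p3, □) = (p0, c, R) → cc[p0]bacabbc
Step 6: δ(p0, b) = (p0, □, R) → cc□[p0]acabbc
Step 7: δ(p0, a) = (p3, b, L) → cc[p3]□bcabbc
Step 8: δ(p3, □) = (p0, c, R) → ccc[p0]bcabbc
Step 9: δ(p0, b) = (p0, □, R) → ccc□[p0]cabbc
Step 10: δ(p0, c) = (pA, a, R) → ccc□a[pA]abbc

The machine reaches the accept state pA and halts.

The machine executed 10 steps before halting.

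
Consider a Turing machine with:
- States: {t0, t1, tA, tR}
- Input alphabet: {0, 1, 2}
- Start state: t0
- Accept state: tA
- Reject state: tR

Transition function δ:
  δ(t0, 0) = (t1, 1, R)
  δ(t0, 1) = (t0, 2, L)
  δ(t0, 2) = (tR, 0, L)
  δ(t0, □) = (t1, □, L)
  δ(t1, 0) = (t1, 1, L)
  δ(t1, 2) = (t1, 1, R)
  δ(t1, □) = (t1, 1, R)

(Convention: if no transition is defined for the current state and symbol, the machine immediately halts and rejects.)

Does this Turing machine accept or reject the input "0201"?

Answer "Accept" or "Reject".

Execution trace:
Initial: [t0]0201
Step 1: δ(t0, 0) = (t1, 1, R) → 1[t1]201
Step 2: δ(t1, 2) = (t1, 1, R) → 11[t1]01
Step 3: δ(t1, 0) = (t1, 1, L) → 1[t1]111

No transition is defined for δ(t1, 1). By convention the machine halts and rejects.

Answer: Reject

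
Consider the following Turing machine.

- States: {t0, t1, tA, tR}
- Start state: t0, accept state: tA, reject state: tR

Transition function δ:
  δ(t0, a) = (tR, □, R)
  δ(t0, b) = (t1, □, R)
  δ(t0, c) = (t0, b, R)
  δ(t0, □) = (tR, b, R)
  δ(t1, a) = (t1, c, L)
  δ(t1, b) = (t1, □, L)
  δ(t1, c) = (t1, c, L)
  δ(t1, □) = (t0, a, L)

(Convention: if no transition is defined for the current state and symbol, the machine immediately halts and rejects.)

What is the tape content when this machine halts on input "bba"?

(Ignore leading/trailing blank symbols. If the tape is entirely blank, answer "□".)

Execution trace:
Initial: [t0]bba
Step 1: δ(t0, b) = (t1, □, R) → □[t1]ba
Step 2: δ(t1, b) = (t1, □, L) → [t1]□□a
Step 3: δ(t1, □) = (t0, a, L) → [t0]□a□a
Step 4: δ(t0, □) = (tR, b, R) → b[tR]a□a

The machine reaches the reject state tR and halts.

Final tape (ignoring leading/trailing blanks): ba□a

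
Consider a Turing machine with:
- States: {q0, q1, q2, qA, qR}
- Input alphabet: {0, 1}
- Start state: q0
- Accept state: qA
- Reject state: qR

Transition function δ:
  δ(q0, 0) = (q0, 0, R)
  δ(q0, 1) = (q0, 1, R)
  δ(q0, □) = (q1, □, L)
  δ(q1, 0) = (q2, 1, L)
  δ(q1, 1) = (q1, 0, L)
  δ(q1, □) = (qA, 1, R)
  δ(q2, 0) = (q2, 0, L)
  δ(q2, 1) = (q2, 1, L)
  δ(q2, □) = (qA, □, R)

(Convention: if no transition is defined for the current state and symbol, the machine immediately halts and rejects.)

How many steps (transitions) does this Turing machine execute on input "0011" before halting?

Execution trace:
Initial: [q0]0011
Step 1: δ(q0, 0) = (q0, 0, R) → 0[q0]011
Step 2: δ(q0, 0) = (q0, 0, R) → 00[q0]11
Step 3: δ(q0, 1) = (q0, 1, R) → 001[q0]1
Step 4: δ(q0, 1) = (q0, 1, R) → 0011[q0]□
Step 5: δ(q0, □) = (q1, □, L) → 001[q1]1□
Step 6: δ(q1, 1) = (q1, 0, L) → 00[q1]10□
Step 7: δ(q1, 1) = (q1, 0, L) → 0[q1]000□
Step 8: δ(q1, 0) = (q2, 1, L) → [q2]0100□
Step 9: δ(q2, 0) = (q2, 0, L) → [q2]□0100□
Step 10: δ(q2, □) = (qA, □, R) → □[qA]0100□

The machine reaches the accept state qA and halts.

The machine executed 10 steps before halting.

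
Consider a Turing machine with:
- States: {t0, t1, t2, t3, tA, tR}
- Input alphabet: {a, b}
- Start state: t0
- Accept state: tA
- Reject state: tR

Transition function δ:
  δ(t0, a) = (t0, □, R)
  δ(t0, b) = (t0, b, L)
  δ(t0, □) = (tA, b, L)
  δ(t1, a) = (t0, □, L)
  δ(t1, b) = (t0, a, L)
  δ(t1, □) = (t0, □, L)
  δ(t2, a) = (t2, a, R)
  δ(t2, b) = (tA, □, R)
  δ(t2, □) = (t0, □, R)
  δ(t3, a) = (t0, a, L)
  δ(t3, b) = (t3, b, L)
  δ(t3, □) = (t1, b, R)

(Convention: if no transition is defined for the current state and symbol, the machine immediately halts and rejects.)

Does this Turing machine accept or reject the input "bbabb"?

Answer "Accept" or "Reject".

Execution trace:
Initial: [t0]bbabb
Step 1: δ(t0, b) = (t0, b, L) → [t0]□bbabb
Step 2: δ(t0, □) = (tA, b, L) → [tA]□bbbabb

The machine reaches the accept state tA and halts.

Answer: Accept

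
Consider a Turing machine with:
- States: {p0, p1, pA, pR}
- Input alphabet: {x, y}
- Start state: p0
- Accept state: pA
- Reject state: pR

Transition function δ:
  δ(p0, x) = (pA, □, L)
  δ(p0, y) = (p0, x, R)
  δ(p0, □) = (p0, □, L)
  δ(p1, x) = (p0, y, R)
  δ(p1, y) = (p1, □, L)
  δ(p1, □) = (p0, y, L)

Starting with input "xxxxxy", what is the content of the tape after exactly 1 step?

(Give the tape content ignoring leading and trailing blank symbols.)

Execution trace:
Initial: [p0]xxxxxy
Step 1: δ(p0, x) = (pA, □, L) → [pA]□□xxxxy

The machine reaches the accept state pA and halts.

After 1 step, the tape (ignoring leading/trailing blanks) is: xxxxy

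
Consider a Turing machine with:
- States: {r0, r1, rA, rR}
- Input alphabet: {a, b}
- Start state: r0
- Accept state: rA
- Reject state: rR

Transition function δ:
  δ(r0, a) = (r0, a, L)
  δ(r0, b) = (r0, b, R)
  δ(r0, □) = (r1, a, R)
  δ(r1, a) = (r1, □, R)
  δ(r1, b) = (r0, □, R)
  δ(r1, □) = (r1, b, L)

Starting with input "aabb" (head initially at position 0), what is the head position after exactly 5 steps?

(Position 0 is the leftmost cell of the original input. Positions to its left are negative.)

Execution trace (head position shown):
Step 0: [r0]aabb  (head at position 0)
Step 1: move left → [r0]□aabb  (head at position -1)
Step 2: move right → a[r1]aabb  (head at position 0)
Step 3: move right → a□[r1]abb  (head at position 1)
Step 4: move right → a□□[r1]bb  (head at position 2)
Step 5: move right → a□□□[r0]b  (head at position 3)

After 5 steps, the head is at position 3.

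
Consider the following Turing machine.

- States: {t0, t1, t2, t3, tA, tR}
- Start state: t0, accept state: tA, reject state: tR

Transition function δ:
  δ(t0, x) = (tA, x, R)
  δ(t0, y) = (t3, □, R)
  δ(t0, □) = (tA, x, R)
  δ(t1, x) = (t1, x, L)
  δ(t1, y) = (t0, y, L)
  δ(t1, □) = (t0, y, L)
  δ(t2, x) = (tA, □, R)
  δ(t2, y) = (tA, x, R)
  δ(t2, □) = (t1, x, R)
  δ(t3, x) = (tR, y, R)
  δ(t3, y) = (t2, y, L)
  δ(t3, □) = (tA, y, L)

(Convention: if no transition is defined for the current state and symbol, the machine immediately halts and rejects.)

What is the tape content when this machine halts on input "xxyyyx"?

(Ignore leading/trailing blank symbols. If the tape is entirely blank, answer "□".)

Execution trace:
Initial: [t0]xxyyyx
Step 1: δ(t0, x) = (tA, x, R) → x[tA]xyyyx

The machine reaches the accept state tA and halts.

Final tape (ignoring leading/trailing blanks): xxyyyx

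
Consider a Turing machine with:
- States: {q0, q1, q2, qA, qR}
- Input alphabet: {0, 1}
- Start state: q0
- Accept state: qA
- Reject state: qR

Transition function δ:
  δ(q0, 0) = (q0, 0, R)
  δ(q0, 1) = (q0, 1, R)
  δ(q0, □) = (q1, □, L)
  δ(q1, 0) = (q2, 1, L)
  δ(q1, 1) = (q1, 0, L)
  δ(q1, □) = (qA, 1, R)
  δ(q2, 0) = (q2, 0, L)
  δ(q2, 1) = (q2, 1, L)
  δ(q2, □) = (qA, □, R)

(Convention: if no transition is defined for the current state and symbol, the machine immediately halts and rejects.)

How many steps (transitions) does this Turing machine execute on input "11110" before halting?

Execution trace:
Initial: [q0]11110
Step 1: δ(q0, 1) = (q0, 1, R) → 1[q0]1110
Step 2: δ(q0, 1) = (q0, 1, R) → 11[q0]110
Step 3: δ(q0, 1) = (q0, 1, R) → 111[q0]10
Step 4: δ(q0, 1) = (q0, 1, R) → 1111[q0]0
Step 5: δ(q0, 0) = (q0, 0, R) → 11110[q0]□
Step 6: δ(q0, □) = (q1, □, L) → 1111[q1]0□
Step 7: δ(q1, 0) = (q2, 1, L) → 111[q2]11□
Step 8: δ(q2, 1) = (q2, 1, L) → 11[q2]111□
Step 9: δ(q2, 1) = (q2, 1, L) → 1[q2]1111□
Step 10: δ(q2, 1) = (q2, 1, L) → [q2]11111□
Step 11: δ(q2, 1) = (q2, 1, L) → [q2]□11111□
Step 12: δ(q2, □) = (qA, □, R) → □[qA]11111□

The machine reaches the accept state qA and halts.

The machine executed 12 steps before halting.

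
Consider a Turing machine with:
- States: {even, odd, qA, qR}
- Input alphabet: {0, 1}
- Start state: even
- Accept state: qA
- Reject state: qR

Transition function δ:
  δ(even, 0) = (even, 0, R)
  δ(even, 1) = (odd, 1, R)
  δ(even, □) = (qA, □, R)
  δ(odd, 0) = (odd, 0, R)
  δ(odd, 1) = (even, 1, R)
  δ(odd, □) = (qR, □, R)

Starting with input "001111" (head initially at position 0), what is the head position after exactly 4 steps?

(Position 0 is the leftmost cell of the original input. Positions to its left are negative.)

Execution trace (head position shown):
Step 0: [even]001111  (head at position 0)
Step 1: move right → 0[even]01111  (head at position 1)
Step 2: move right → 00[even]1111  (head at position 2)
Step 3: move right → 001[odd]111  (head at position 3)
Step 4: move right → 0011[even]11  (head at position 4)

After 4 steps, the head is at position 4.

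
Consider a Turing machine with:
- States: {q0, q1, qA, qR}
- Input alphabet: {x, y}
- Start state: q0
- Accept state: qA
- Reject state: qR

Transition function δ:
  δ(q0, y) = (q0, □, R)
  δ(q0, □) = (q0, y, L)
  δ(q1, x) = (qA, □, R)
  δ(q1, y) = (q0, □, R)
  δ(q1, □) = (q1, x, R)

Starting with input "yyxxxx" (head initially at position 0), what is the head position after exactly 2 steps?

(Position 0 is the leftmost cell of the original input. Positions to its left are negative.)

Execution trace (head position shown):
Step 0: [q0]yyxxxx  (head at position 0)
Step 1: move right → □[q0]yxxxx  (head at position 1)
Step 2: move right → □□[q0]xxxx  (head at position 2)

After 2 steps, the head is at position 2.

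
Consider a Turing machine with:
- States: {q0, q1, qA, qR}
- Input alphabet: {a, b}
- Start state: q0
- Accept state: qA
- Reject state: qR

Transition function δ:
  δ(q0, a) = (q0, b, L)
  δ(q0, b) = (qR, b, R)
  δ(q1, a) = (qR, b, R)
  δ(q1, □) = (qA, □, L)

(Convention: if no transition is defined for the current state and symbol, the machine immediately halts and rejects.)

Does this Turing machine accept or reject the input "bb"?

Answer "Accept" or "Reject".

Execution trace:
Initial: [q0]bb
Step 1: δ(q0, b) = (qR, b, R) → b[qR]b

The machine reaches the reject state qR and halts.

Answer: Reject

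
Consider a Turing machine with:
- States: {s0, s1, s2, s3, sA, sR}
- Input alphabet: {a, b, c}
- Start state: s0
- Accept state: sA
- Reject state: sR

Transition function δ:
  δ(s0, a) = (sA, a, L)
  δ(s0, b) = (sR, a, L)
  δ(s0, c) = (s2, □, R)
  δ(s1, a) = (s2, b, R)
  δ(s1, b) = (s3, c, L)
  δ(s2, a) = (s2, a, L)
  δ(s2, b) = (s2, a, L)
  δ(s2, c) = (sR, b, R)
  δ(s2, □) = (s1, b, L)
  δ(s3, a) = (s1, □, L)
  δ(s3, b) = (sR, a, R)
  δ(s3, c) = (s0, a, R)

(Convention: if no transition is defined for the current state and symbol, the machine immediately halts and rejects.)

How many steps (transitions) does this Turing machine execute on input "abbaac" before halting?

Execution trace:
Initial: [s0]abbaac
Step 1: δ(s0, a) = (sA, a, L) → [sA]□abbaac

The machine reaches the accept state sA and halts.

The machine executed 1 step before halting.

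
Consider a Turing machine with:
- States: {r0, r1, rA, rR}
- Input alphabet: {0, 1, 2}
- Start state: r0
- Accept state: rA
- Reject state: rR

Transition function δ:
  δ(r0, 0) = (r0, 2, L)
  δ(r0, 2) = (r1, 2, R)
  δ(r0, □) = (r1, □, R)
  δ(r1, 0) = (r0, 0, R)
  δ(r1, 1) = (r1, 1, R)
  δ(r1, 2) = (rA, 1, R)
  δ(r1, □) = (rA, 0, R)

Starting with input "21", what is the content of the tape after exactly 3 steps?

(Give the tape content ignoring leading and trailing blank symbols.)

Execution trace:
Initial: [r0]21
Step 1: δ(r0, 2) = (r1, 2, R) → 2[r1]1
Step 2: δ(r1, 1) = (r1, 1, R) → 21[r1]□
Step 3: δ(r1, □) = (rA, 0, R) → 210[rA]□

The machine reaches the accept state rA and halts.

After 3 steps, the tape (ignoring leading/trailing blanks) is: 210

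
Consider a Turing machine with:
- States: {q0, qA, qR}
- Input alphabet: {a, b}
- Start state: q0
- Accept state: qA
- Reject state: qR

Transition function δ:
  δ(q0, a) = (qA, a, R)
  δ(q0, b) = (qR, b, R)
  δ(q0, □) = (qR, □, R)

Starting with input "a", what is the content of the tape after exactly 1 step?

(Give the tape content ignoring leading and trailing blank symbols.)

Execution trace:
Initial: [q0]a
Step 1: δ(q0, a) = (qA, a, R) → a[qA]□

The machine reaches the accept state qA and halts.

After 1 step, the tape (ignoring leading/trailing blanks) is: a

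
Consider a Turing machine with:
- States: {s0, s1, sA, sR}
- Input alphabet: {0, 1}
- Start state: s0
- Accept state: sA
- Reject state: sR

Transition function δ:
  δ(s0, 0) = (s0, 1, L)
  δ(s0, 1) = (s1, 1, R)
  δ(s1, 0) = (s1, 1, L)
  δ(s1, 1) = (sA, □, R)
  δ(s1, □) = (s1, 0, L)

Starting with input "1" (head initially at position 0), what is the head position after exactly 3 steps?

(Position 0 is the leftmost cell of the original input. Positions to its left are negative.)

Execution trace (head position shown):
Step 0: [s0]1  (head at position 0)
Step 1: move right → 1[s1]□  (head at position 1)
Step 2: move left → [s1]10  (head at position 0)
Step 3: move right → □[sA]0  (head at position 1)

After 3 steps, the head is at position 1.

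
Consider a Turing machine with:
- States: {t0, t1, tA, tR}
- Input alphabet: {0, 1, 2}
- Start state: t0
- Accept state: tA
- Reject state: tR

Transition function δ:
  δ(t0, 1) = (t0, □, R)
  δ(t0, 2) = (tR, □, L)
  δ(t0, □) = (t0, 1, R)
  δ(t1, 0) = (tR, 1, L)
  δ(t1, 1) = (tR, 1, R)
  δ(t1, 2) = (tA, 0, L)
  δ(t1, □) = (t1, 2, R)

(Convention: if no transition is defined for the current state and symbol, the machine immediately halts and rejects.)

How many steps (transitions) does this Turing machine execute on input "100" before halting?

Execution trace:
Initial: [t0]100
Step 1: δ(t0, 1) = (t0, □, R) → □[t0]00

No transition is defined for δ(t0, 0). By convention the machine halts and rejects.

The machine executed 1 step before halting.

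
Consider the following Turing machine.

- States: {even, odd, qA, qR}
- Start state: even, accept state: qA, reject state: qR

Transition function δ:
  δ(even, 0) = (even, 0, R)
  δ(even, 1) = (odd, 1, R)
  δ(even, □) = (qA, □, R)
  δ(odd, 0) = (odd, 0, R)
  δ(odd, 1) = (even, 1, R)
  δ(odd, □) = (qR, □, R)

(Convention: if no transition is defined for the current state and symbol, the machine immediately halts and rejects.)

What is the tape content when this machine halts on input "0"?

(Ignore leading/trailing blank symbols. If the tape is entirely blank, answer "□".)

Execution trace:
Initial: [even]0
Step 1: δ(even, 0) = (even, 0, R) → 0[even]□
Step 2: δ(even, □) = (qA, □, R) → 0□[qA]□

The machine reaches the accept state qA and halts.

Final tape (ignoring leading/trailing blanks): 0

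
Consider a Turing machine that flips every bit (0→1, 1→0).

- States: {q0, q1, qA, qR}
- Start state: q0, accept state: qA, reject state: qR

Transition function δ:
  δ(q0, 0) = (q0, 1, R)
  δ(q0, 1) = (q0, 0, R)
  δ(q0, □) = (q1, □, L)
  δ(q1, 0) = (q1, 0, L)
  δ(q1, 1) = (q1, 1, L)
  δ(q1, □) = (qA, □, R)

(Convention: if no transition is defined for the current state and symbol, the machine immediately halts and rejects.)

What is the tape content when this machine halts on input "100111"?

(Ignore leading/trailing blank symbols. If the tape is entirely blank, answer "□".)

Execution trace:
Initial: [q0]100111
Step 1: δ(q0, 1) = (q0, 0, R) → 0[q0]00111
Step 2: δ(q0, 0) = (q0, 1, R) → 01[q0]0111
Step 3: δ(q0, 0) = (q0, 1, R) → 011[q0]111
Step 4: δ(q0, 1) = (q0, 0, R) → 0110[q0]11
Step 5: δ(q0, 1) = (q0, 0, R) → 01100[q0]1
Step 6: δ(q0, 1) = (q0, 0, R) → 011000[q0]□
Step 7: δ(q0, □) = (q1, □, L) → 01100[q1]0□
Step 8: δ(q1, 0) = (q1, 0, L) → 0110[q1]00□
Step 9: δ(q1, 0) = (q1, 0, L) → 011[q1]000□
Step 10: δ(q1, 0) = (q1, 0, L) → 01[q1]1000□
Step 11: δ(q1, 1) = (q1, 1, L) → 0[q1]11000□
Step 12: δ(q1, 1) = (q1, 1, L) → [q1]011000□
Step 13: δ(q1, 0) = (q1, 0, L) → [q1]□011000□
Step 14: δ(q1, □) = (qA, □, R) → □[qA]011000□

The machine reaches the accept state qA and halts.

Final tape (ignoring leading/trailing blanks): 011000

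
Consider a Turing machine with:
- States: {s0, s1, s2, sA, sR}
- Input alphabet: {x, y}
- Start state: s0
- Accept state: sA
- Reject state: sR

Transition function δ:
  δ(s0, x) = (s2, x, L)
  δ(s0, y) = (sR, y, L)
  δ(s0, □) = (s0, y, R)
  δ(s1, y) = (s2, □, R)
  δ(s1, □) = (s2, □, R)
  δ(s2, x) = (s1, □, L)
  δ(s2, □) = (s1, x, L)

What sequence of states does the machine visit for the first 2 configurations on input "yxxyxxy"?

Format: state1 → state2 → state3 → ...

Execution trace:
Initial: [s0]yxxyxxy
Step 1: δ(s0, y) = (sR, y, L) → [sR]□yxxyxxy

The machine reaches the reject state sR and halts.

State sequence: s0 → sR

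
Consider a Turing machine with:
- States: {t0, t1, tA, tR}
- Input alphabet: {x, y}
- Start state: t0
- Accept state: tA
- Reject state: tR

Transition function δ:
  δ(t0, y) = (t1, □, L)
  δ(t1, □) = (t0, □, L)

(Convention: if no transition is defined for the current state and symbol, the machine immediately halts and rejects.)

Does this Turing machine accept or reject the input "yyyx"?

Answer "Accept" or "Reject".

Execution trace:
Initial: [t0]yyyx
Step 1: δ(t0, y) = (t1, □, L) → [t1]□□yyx
Step 2: δ(t1, □) = (t0, □, L) → [t0]□□□yyx

No transition is defined for δ(t0, □). By convention the machine halts and rejects.

Answer: Reject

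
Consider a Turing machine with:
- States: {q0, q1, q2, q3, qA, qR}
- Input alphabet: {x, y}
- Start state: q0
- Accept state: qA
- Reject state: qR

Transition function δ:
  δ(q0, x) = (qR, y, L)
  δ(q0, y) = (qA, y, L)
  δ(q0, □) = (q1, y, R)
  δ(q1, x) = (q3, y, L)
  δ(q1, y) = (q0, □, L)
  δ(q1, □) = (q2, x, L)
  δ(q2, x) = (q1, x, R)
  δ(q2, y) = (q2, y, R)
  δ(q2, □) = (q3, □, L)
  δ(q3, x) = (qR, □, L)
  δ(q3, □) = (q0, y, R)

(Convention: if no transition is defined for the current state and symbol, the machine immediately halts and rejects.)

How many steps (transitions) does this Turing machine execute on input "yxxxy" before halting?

Execution trace:
Initial: [q0]yxxxy
Step 1: δ(q0, y) = (qA, y, L) → [qA]□yxxxy

The machine reaches the accept state qA and halts.

The machine executed 1 step before halting.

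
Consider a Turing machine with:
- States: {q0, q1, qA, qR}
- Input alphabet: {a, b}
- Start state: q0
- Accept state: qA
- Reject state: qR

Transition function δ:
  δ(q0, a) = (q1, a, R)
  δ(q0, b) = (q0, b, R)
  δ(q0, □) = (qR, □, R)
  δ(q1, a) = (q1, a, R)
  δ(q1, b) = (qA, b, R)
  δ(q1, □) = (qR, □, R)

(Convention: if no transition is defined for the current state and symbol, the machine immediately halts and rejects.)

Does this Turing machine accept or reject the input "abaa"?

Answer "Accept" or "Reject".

Execution trace:
Initial: [q0]abaa
Step 1: δ(q0, a) = (q1, a, R) → a[q1]baa
Step 2: δ(q1, b) = (qA, b, R) → ab[qA]aa

The machine reaches the accept state qA and halts.

Answer: Accept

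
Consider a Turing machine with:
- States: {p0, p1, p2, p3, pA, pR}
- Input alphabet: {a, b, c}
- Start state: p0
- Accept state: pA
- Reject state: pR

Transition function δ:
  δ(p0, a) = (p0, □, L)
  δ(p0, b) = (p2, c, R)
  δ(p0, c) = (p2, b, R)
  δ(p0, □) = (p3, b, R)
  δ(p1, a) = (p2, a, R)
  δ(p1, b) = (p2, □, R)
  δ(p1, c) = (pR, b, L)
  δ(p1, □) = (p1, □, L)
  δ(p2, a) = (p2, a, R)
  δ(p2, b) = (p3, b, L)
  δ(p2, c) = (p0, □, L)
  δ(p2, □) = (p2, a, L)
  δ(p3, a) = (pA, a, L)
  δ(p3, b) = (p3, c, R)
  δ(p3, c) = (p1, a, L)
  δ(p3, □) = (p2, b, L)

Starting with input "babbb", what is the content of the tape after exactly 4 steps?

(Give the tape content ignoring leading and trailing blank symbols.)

Execution trace:
Initial: [p0]babbb
Step 1: δ(p0, b) = (p2, c, R) → c[p2]abbb
Step 2: δ(p2, a) = (p2, a, R) → ca[p2]bbb
Step 3: δ(p2, b) = (p3, b, L) → c[p3]abbb
Step 4: δ(p3, a) = (pA, a, L) → [pA]cabbb

The machine reaches the accept state pA and halts.

After 4 steps, the tape (ignoring leading/trailing blanks) is: cabbb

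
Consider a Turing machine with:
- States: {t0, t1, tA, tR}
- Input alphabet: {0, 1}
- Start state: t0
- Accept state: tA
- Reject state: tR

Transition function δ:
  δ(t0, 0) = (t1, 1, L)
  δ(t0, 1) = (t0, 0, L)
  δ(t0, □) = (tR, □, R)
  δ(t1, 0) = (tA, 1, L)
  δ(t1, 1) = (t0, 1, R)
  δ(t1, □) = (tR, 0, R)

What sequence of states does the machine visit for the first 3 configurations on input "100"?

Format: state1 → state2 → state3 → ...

Execution trace:
Initial: [t0]100
Step 1: δ(t0, 1) = (t0, 0, L) → [t0]□000
Step 2: δ(t0, □) = (tR, □, R) → □[tR]000

The machine reaches the reject state tR and halts.

State sequence: t0 → t0 → tR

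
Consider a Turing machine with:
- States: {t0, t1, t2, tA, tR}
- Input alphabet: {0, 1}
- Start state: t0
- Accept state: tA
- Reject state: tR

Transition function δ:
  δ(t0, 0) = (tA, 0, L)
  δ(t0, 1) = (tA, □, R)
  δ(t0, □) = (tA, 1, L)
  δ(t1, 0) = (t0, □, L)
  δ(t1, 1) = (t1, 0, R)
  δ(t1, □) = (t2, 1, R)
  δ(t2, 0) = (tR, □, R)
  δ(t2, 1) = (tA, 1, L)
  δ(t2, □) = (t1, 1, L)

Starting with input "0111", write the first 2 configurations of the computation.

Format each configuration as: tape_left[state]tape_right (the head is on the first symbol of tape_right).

Transitions applied:
Step 1: δ(t0, 0) = (tA, 0, L)

The first 2 configurations are:
[t0]0111 ⊢ [tA]□0111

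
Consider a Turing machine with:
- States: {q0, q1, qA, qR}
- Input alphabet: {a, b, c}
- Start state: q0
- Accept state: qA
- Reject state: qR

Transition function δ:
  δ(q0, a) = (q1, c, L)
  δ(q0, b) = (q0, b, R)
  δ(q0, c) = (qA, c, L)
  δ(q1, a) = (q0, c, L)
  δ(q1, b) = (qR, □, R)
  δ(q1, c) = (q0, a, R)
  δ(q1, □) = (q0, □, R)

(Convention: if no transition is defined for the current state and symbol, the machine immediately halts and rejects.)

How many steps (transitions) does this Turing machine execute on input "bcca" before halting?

Execution trace:
Initial: [q0]bcca
Step 1: δ(q0, b) = (q0, b, R) → b[q0]cca
Step 2: δ(q0, c) = (qA, c, L) → [qA]bcca

The machine reaches the accept state qA and halts.

The machine executed 2 steps before halting.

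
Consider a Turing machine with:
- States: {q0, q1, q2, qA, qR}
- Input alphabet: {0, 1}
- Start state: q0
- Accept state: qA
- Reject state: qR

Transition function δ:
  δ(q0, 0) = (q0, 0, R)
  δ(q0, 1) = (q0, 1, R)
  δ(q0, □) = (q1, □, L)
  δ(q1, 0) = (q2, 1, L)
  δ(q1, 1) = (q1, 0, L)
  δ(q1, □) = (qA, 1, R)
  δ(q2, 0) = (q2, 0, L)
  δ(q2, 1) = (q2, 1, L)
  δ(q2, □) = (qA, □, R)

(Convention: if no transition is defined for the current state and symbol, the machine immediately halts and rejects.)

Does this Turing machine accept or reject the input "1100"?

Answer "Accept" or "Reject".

Execution trace:
Initial: [q0]1100
Step 1: δ(q0, 1) = (q0, 1, R) → 1[q0]100
Step 2: δ(q0, 1) = (q0, 1, R) → 11[q0]00
Step 3: δ(q0, 0) = (q0, 0, R) → 110[q0]0
Step 4: δ(q0, 0) = (q0, 0, R) → 1100[q0]□
Step 5: δ(q0, □) = (q1, □, L) → 110[q1]0□
Step 6: δ(q1, 0) = (q2, 1, L) → 11[q2]01□
Step 7: δ(q2, 0) = (q2, 0, L) → 1[q2]101□
Step 8: δ(q2, 1) = (q2, 1, L) → [q2]1101□
Step 9: δ(q2, 1) = (q2, 1, L) → [q2]□1101□
Step 10: δ(q2, □) = (qA, □, R) → □[qA]1101□

The machine reaches the accept state qA and halts.

Answer: Accept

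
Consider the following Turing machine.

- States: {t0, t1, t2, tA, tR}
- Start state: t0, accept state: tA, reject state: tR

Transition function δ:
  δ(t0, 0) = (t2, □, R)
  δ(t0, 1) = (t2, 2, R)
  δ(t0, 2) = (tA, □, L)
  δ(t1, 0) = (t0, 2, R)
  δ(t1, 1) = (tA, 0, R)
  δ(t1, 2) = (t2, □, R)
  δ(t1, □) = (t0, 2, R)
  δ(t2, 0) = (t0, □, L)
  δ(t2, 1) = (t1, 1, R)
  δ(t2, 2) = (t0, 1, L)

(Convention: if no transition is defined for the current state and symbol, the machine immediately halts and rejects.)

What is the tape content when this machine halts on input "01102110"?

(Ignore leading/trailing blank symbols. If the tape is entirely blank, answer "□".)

Execution trace:
Initial: [t0]01102110
Step 1: δ(t0, 0) = (t2, □, R) → □[t2]1102110
Step 2: δ(t2, 1) = (t1, 1, R) → □1[t1]102110
Step 3: δ(t1, 1) = (tA, 0, R) → □10[tA]02110

The machine reaches the accept state tA and halts.

Final tape (ignoring leading/trailing blanks): 1002110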